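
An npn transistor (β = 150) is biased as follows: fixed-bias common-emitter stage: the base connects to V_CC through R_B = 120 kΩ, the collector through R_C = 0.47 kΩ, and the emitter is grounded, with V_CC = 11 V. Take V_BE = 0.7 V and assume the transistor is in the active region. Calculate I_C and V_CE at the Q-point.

Base loop: V_CC = I_B·R_B + V_BE, so I_B = (11 − 0.7)/120 kΩ = 0.0858 mA.
In the active region I_C = β·I_B = 150 × 0.0858 = 12.9 mA.
Collector loop: V_CE = V_CC − I_C·R_C = 11 − 12.9×0.47 = 4.95 V.
Since V_CE = 4.95 V > V_CE(sat) ≈ 0.2 V, the transistor is in the active region as assumed.

I_C ≈ 13 mA, V_CE ≈ 4.9 V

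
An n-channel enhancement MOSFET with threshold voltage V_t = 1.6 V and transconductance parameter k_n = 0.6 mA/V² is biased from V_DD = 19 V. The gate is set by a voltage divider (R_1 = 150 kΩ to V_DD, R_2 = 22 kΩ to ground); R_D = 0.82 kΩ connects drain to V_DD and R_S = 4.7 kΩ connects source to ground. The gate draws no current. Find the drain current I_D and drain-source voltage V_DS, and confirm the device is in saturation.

V_G = V_DD·R_2/(R_1+R_2) = 19×22/172 = 2.43 V.
Assume saturation: I_D = (k_n/2)(V_GS − V_t)² with V_GS = V_G − I_D·R_S = 2.43 − 4.7·I_D.
Substituting gives 6.63·I_D² − 3.34·I_D + 0.207 = 0, with roots I_D = 0.0722 or 0.432 mA.
The root I_D = 0.432 mA gives V_GS = 0.4 V ≤ V_t, so take I_D = 0.0722 mA.
Then V_GS = 2.09 V and V_DS = V_DD − I_D(R_D+R_S) = 19 − 0.0722×5.52 = 18.6 V.
Saturation requires V_DS ≥ V_GS − V_t = 0.491 V; 18.6 ≥ 0.491 ✓.

I_D ≈ 0.072 mA, V_DS ≈ 19 V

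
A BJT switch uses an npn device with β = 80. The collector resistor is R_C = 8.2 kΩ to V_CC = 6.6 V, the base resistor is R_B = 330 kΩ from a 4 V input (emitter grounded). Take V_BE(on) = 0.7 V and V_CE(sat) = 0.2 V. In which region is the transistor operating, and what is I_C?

Assume active: I_B = (4 − 0.7)/330 = 0.01 mA, giving I_C = β·I_B = 0.8 mA.
But then V_CE = 6.6 − 0.8×8.2 = 0.04 V < V_CE(sat) = 0.2 V — impossible in the active region.
So the transistor is saturated. With V_CE = 0.2 V, I_C = (V_CC − 0.2)/R_C = 6.4/8.2 = 0.78 mA.
Check: β·I_B = 0.8 mA > I_C = 0.78 mA, confirming saturation.

saturation; I_C ≈ 0.78 mA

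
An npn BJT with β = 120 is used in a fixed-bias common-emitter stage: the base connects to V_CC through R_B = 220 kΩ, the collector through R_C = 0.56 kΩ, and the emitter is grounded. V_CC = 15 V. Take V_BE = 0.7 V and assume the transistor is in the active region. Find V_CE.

V_CE ≈ 11 V

Base loop: V_CC = I_B·R_B + V_BE, so I_B = (15 − 0.7)/220 kΩ = 0.065 mA.
In the active region I_C = β·I_B = 120 × 0.065 = 7.8 mA.
Collector loop: V_CE = V_CC − I_C·R_C = 15 − 7.8×0.56 = 10.6 V.
Since V_CE = 10.6 V > V_CE(sat) ≈ 0.2 V, the transistor is in the active region as assumed.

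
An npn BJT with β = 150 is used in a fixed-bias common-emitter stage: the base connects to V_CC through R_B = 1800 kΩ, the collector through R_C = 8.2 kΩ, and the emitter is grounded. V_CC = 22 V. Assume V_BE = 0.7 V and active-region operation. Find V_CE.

Base loop: V_CC = I_B·R_B + V_BE, so I_B = (22 − 0.7)/1800 kΩ = 0.0118 mA.
In the active region I_C = β·I_B = 150 × 0.0118 = 1.78 mA.
Collector loop: V_CE = V_CC − I_C·R_C = 22 − 1.78×8.2 = 7.45 V.
Since V_CE = 7.45 V > V_CE(sat) ≈ 0.2 V, the transistor is in the active region as assumed.

V_CE ≈ 7.4 V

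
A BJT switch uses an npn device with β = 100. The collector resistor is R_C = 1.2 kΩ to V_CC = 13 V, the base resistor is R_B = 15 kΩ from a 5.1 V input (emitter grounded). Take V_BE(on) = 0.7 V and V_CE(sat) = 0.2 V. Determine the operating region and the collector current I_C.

Assume active: I_B = (5.1 − 0.7)/15 = 0.293 mA, giving I_C = β·I_B = 29.3 mA.
But then V_CE = 13 − 29.3×1.2 = -22.2 V < V_CE(sat) = 0.2 V — impossible in the active region.
So the transistor is saturated. With V_CE = 0.2 V, I_C = (V_CC − 0.2)/R_C = 12.8/1.2 = 10.7 mA.
Check: β·I_B = 29.3 mA > I_C = 10.7 mA, confirming saturation.

saturation; I_C ≈ 11 mA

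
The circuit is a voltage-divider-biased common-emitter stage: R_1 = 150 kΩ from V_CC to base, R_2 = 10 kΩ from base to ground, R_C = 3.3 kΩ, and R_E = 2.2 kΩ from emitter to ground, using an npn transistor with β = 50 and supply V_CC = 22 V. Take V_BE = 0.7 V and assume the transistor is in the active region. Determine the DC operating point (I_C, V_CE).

Thevenize the base divider: V_Th = V_CC·R_2/(R_1+R_2) = 22×10/160 = 1.38 V, R_Th = R_1‖R_2 = 9.38 kΩ.
Base-emitter loop: V_Th = I_B·R_Th + V_BE + (β+1)I_B·R_E, so I_B = (1.38 − 0.7) / (9.38 + 51×2.2) = 0.00555 mA.
I_C = β·I_B = 50×0.00555 = 0.278 mA, and I_E = (β+1)I_B = 0.283 mA.
V_CE = V_CC − I_C·R_C − I_E·R_E = 22 − 0.278×3.3 − 0.283×2.2 = 20.5 V.
V_CE = 20.5 V > 0.2 V confirms active-region operation.

I_C ≈ 0.28 mA, V_CE ≈ 20 V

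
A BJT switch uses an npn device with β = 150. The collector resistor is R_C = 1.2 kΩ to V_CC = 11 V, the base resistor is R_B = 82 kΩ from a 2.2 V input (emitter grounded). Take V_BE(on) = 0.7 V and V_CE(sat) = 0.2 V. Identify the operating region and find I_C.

Assume active. Base-emitter loop: I_B = (V_BB − V_BE)/R_B = (2.2 − 0.7)/82 = 0.0183 mA.
I_C = β·I_B = 150×0.0183 = 2.74 mA.
V_CE = V_CC − I_C·R_C = 11 − 2.74×1.2 = 7.71 V > V_CE(sat), so the active-region assumption holds.

active; I_C ≈ 2.7 mA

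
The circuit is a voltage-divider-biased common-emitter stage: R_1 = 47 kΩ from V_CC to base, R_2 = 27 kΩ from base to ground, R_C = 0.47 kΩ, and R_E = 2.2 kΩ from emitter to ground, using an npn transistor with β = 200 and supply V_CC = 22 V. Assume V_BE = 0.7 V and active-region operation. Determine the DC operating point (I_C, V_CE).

Thevenize the base divider: V_Th = V_CC·R_2/(R_1+R_2) = 22×27/74 = 8.03 V, R_Th = R_1‖R_2 = 17.1 kΩ.
Base-emitter loop: V_Th = I_B·R_Th + V_BE + (β+1)I_B·R_E, so I_B = (8.03 − 0.7) / (17.1 + 201×2.2) = 0.016 mA.
I_C = β·I_B = 200×0.016 = 3.19 mA, and I_E = (β+1)I_B = 3.21 mA.
V_CE = V_CC − I_C·R_C − I_E·R_E = 22 − 3.19×0.47 − 3.21×2.2 = 13.4 V.
V_CE = 13.4 V > 0.2 V confirms active-region operation.

I_C ≈ 3.2 mA, V_CE ≈ 13 V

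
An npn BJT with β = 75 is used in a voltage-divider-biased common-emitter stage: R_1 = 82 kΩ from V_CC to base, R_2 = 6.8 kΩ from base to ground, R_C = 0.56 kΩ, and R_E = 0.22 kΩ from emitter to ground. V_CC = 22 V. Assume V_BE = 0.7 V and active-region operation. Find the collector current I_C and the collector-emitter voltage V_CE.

I_C ≈ 3.2 mA, V_CE ≈ 19 V

Thevenize the base divider: V_Th = V_CC·R_2/(R_1+R_2) = 22×6.8/88.8 = 1.68 V, R_Th = R_1‖R_2 = 6.28 kΩ.
Base-emitter loop: V_Th = I_B·R_Th + V_BE + (β+1)I_B·R_E, so I_B = (1.68 − 0.7) / (6.28 + 76×0.22) = 0.0428 mA.
I_C = β·I_B = 75×0.0428 = 3.21 mA, and I_E = (β+1)I_B = 3.25 mA.
V_CE = V_CC − I_C·R_C − I_E·R_E = 22 − 3.21×0.56 − 3.25×0.22 = 19.5 V.
V_CE = 19.5 V > 0.2 V confirms active-region operation.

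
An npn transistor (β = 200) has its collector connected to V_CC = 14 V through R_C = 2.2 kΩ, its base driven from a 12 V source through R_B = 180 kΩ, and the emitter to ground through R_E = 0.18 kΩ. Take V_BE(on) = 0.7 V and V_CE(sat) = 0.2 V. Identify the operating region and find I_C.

Assume active: I_B = (12 − 0.7)/(180 + 201×0.18) = 0.0523 mA, I_C = β·I_B = 10.5 mA.
Then V_CE = 14 − 10.5×2.2 − 10.5×0.18 = -10.9 V < 0.2 V — the active assumption fails.
Re-solve with V_CE = 0.2 V. KCL at the emitter: V_E/R_E = (V_BB−0.7−V_E)/R_B + (V_CC−0.2−V_E)/R_C, giving V_E = 1.05 V.
I_C = (V_CC − 0.2 − V_E)/R_C = (13.8 − 1.05)/2.2 = 5.79 mA.
Check: I_B = (11.3 − 1.05)/180 = 0.0569 mA, and β·I_B = 11.4 mA > I_C, confirming saturation.

saturation; I_C ≈ 5.8 mA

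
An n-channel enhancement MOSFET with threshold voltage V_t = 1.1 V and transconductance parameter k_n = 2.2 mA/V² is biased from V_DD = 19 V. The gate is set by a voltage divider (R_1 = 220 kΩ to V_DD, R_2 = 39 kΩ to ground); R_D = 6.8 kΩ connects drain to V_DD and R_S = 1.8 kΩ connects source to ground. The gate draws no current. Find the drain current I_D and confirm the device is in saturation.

I_D ≈ 0.58 mA

V_G = V_DD·R_2/(R_1+R_2) = 19×39/259 = 2.86 V.
Assume saturation: I_D = (k_n/2)(V_GS − V_t)² with V_GS = V_G − I_D·R_S = 2.86 − 1.8·I_D.
Substituting gives 3.56·I_D² − 7.97·I_D + 3.41 = 0, with roots I_D = 0.576 or 1.66 mA.
The root I_D = 1.66 mA gives V_GS = -0.129 V ≤ V_t, so take I_D = 0.576 mA.
Then V_GS = 1.82 V and V_DS = V_DD − I_D(R_D+R_S) = 19 − 0.576×8.6 = 14 V.
Saturation requires V_DS ≥ V_GS − V_t = 0.724 V; 14 ≥ 0.724 ✓.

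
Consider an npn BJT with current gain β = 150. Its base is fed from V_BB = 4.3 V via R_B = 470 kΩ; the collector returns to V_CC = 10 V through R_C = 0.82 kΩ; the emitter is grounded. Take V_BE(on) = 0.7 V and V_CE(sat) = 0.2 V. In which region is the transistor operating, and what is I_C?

Assume active. Base-emitter loop: I_B = (V_BB − V_BE)/R_B = (4.3 − 0.7)/470 = 0.00766 mA.
I_C = β·I_B = 150×0.00766 = 1.15 mA.
V_CE = V_CC − I_C·R_C = 10 − 1.15×0.82 = 9.06 V > V_CE(sat), so the active-region assumption holds.

active; I_C ≈ 1.1 mA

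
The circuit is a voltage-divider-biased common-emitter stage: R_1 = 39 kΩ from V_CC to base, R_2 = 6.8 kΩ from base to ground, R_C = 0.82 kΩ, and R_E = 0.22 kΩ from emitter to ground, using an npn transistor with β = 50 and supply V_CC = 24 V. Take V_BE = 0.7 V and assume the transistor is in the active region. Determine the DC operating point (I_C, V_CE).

Thevenize the base divider: V_Th = V_CC·R_2/(R_1+R_2) = 24×6.8/45.8 = 3.56 V, R_Th = R_1‖R_2 = 5.79 kΩ.
Base-emitter loop: V_Th = I_B·R_Th + V_BE + (β+1)I_B·R_E, so I_B = (3.56 − 0.7) / (5.79 + 51×0.22) = 0.168 mA.
I_C = β·I_B = 50×0.168 = 8.42 mA, and I_E = (β+1)I_B = 8.58 mA.
V_CE = V_CC − I_C·R_C − I_E·R_E = 24 − 8.42×0.82 − 8.58×0.22 = 15.2 V.
V_CE = 15.2 V > 0.2 V confirms active-region operation.

I_C ≈ 8.4 mA, V_CE ≈ 15 V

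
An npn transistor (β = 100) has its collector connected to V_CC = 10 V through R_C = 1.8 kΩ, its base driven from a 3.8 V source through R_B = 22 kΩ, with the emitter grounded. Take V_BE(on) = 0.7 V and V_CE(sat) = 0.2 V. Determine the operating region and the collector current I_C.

Assume active: I_B = (3.8 − 0.7)/22 = 0.141 mA, giving I_C = β·I_B = 14.1 mA.
But then V_CE = 10 − 14.1×1.8 = -15.4 V < V_CE(sat) = 0.2 V — impossible in the active region.
So the transistor is saturated. With V_CE = 0.2 V, I_C = (V_CC − 0.2)/R_C = 9.8/1.8 = 5.44 mA.
Check: β·I_B = 14.1 mA > I_C = 5.44 mA, confirming saturation.

saturation; I_C ≈ 5.4 mA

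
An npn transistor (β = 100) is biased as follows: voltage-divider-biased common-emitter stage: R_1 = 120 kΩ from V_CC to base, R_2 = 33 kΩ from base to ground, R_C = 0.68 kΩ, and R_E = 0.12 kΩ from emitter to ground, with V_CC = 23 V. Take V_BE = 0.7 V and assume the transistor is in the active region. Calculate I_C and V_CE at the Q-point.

I_C ≈ 11 mA, V_CE ≈ 14 V

Thevenize the base divider: V_Th = V_CC·R_2/(R_1+R_2) = 23×33/153 = 4.96 V, R_Th = R_1‖R_2 = 25.9 kΩ.
Base-emitter loop: V_Th = I_B·R_Th + V_BE + (β+1)I_B·R_E, so I_B = (4.96 − 0.7) / (25.9 + 101×0.12) = 0.112 mA.
I_C = β·I_B = 100×0.112 = 11.2 mA, and I_E = (β+1)I_B = 11.3 mA.
V_CE = V_CC − I_C·R_C − I_E·R_E = 23 − 11.2×0.68 − 11.3×0.12 = 14 V.
V_CE = 14 V > 0.2 V confirms active-region operation.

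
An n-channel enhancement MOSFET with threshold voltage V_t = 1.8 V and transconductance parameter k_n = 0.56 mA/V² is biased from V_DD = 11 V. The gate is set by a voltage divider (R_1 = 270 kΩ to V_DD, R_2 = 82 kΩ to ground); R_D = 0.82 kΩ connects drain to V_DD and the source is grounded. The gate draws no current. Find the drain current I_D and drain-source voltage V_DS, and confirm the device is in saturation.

V_G = V_DD·R_2/(R_1+R_2) = 11×82/352 = 2.56 V. With the source grounded, V_GS = V_G = 2.56 V.
Assume saturation: I_D = (k_n/2)(V_GS − V_t)² = (0.56/2)×(2.56 − 1.8)² = 0.28×0.762² = 0.163 mA.
V_DS = V_DD − I_D·R_D = 11 − 0.163×0.82 = 10.9 V.
Saturation requires V_DS ≥ V_GS − V_t = 0.762 V; 10.9 ≥ 0.762 ✓.

I_D ≈ 0.16 mA, V_DS ≈ 11 V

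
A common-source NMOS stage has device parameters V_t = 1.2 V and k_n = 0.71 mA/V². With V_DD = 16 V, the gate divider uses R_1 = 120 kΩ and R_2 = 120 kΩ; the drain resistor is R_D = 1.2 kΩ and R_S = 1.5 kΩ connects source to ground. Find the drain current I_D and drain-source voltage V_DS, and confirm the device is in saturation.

V_G = V_DD·R_2/(R_1+R_2) = 16×120/240 = 8 V.
Assume saturation: I_D = (k_n/2)(V_GS − V_t)² with V_GS = V_G − I_D·R_S = 8 − 1.5·I_D.
Substituting gives 0.799·I_D² − 8.24·I_D + 16.4 = 0, with roots I_D = 2.7 or 7.62 mA.
The root I_D = 7.62 mA gives V_GS = -3.43 V ≤ V_t, so take I_D = 2.7 mA.
Then V_GS = 3.96 V and V_DS = V_DD − I_D(R_D+R_S) = 16 − 2.7×2.7 = 8.72 V.
Saturation requires V_DS ≥ V_GS − V_t = 2.76 V; 8.72 ≥ 2.76 ✓.

I_D ≈ 2.7 mA, V_DS ≈ 8.7 V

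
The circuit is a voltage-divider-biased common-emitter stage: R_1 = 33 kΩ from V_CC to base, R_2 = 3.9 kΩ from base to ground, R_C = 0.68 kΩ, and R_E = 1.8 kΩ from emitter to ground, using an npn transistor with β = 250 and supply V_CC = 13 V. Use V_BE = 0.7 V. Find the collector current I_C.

I_C ≈ 0.37 mA

Thevenize the base divider: V_Th = V_CC·R_2/(R_1+R_2) = 13×3.9/36.9 = 1.37 V, R_Th = R_1‖R_2 = 3.49 kΩ.
Base-emitter loop: V_Th = I_B·R_Th + V_BE + (β+1)I_B·R_E, so I_B = (1.37 − 0.7) / (3.49 + 251×1.8) = 0.00148 mA.
I_C = β·I_B = 250×0.00148 = 0.37 mA, and I_E = (β+1)I_B = 0.372 mA.
V_CE = V_CC − I_C·R_C − I_E·R_E = 13 − 0.37×0.68 − 0.372×1.8 = 12.1 V.
V_CE = 12.1 V > 0.2 V confirms active-region operation.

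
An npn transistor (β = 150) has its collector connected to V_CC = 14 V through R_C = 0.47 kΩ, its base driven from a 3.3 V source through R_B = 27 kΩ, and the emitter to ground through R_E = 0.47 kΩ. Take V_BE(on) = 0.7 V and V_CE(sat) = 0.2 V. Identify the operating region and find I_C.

active; I_C ≈ 4 mA

Assume active. Base-emitter loop: I_B = (V_BB − V_BE)/(R_B + (β+1)R_E) = (3.3 − 0.7)/(27 + 151×0.47) = 0.0265 mA.
I_C = β·I_B = 150×0.0265 = 3.98 mA.
V_CE = V_CC − I_C·R_C − I_E·R_E = 14 − 3.98×0.47 − 4.01×0.47 = 10.2 V > V_CE(sat), so the active-region assumption holds.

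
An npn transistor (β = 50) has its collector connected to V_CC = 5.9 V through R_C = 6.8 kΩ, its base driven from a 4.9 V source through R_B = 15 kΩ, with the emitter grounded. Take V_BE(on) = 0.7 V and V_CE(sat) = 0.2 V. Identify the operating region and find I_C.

saturation; I_C ≈ 0.84 mA

Assume active: I_B = (4.9 − 0.7)/15 = 0.28 mA, giving I_C = β·I_B = 14 mA.
But then V_CE = 5.9 − 14×6.8 = -89.3 V < V_CE(sat) = 0.2 V — impossible in the active region.
So the transistor is saturated. With V_CE = 0.2 V, I_C = (V_CC − 0.2)/R_C = 5.7/6.8 = 0.838 mA.
Check: β·I_B = 14 mA > I_C = 0.838 mA, confirming saturation.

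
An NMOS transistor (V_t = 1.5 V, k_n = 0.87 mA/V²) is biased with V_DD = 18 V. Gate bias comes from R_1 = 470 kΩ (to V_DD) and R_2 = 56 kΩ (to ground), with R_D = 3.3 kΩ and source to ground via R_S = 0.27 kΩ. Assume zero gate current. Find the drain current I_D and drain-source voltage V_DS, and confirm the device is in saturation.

I_D ≈ 0.069 mA, V_DS ≈ 18 V

V_G = V_DD·R_2/(R_1+R_2) = 18×56/526 = 1.92 V.
Assume saturation: I_D = (k_n/2)(V_GS − V_t)² with V_GS = V_G − I_D·R_S = 1.92 − 0.27·I_D.
Substituting gives 0.0317·I_D² − 1.1·I_D + 0.0754 = 0, with roots I_D = 0.0688 or 34.5 mA.
The root I_D = 34.5 mA gives V_GS = -7.41 V ≤ V_t, so take I_D = 0.0688 mA.
Then V_GS = 1.9 V and V_DS = V_DD − I_D(R_D+R_S) = 18 − 0.0688×3.57 = 17.8 V.
Saturation requires V_DS ≥ V_GS − V_t = 0.398 V; 17.8 ≥ 0.398 ✓.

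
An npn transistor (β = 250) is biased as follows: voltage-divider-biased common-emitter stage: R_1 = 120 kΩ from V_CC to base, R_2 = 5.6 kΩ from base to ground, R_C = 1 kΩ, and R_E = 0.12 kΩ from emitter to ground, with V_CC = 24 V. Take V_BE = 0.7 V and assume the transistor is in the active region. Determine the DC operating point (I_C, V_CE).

I_C ≈ 2.6 mA, V_CE ≈ 21 V

Thevenize the base divider: V_Th = V_CC·R_2/(R_1+R_2) = 24×5.6/126 = 1.07 V, R_Th = R_1‖R_2 = 5.35 kΩ.
Base-emitter loop: V_Th = I_B·R_Th + V_BE + (β+1)I_B·R_E, so I_B = (1.07 − 0.7) / (5.35 + 251×0.12) = 0.0104 mA.
I_C = β·I_B = 250×0.0104 = 2.61 mA, and I_E = (β+1)I_B = 2.62 mA.
V_CE = V_CC − I_C·R_C − I_E·R_E = 24 − 2.61×1 − 2.62×0.12 = 21.1 V.
V_CE = 21.1 V > 0.2 V confirms active-region operation.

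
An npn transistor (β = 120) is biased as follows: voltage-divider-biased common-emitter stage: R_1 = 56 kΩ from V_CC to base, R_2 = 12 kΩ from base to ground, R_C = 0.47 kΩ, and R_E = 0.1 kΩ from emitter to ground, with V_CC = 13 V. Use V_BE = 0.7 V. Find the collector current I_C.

I_C ≈ 8.7 mA

Thevenize the base divider: V_Th = V_CC·R_2/(R_1+R_2) = 13×12/68 = 2.29 V, R_Th = R_1‖R_2 = 9.88 kΩ.
Base-emitter loop: V_Th = I_B·R_Th + V_BE + (β+1)I_B·R_E, so I_B = (2.29 − 0.7) / (9.88 + 121×0.1) = 0.0725 mA.
I_C = β·I_B = 120×0.0725 = 8.7 mA, and I_E = (β+1)I_B = 8.77 mA.
V_CE = V_CC − I_C·R_C − I_E·R_E = 13 − 8.7×0.47 − 8.77×0.1 = 8.03 V.
V_CE = 8.03 V > 0.2 V confirms active-region operation.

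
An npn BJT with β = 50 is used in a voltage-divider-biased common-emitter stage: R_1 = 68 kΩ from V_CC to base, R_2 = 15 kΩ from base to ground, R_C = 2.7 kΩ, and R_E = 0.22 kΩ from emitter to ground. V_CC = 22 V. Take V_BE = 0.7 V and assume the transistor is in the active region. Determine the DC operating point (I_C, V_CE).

I_C ≈ 7 mA, V_CE ≈ 1.6 V

Thevenize the base divider: V_Th = V_CC·R_2/(R_1+R_2) = 22×15/83 = 3.98 V, R_Th = R_1‖R_2 = 12.3 kΩ.
Base-emitter loop: V_Th = I_B·R_Th + V_BE + (β+1)I_B·R_E, so I_B = (3.98 − 0.7) / (12.3 + 51×0.22) = 0.139 mA.
I_C = β·I_B = 50×0.139 = 6.97 mA, and I_E = (β+1)I_B = 7.11 mA.
V_CE = V_CC − I_C·R_C − I_E·R_E = 22 − 6.97×2.7 − 7.11×0.22 = 1.62 V.
V_CE = 1.62 V > 0.2 V confirms active-region operation.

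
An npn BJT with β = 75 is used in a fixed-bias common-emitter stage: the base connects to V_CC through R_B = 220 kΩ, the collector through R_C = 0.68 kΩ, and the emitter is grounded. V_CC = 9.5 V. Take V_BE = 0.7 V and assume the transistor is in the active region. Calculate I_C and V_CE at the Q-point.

Base loop: V_CC = I_B·R_B + V_BE, so I_B = (9.5 − 0.7)/220 kΩ = 0.04 mA.
In the active region I_C = β·I_B = 75 × 0.04 = 3 mA.
Collector loop: V_CE = V_CC − I_C·R_C = 9.5 − 3×0.68 = 7.46 V.
Since V_CE = 7.46 V > V_CE(sat) ≈ 0.2 V, the transistor is in the active region as assumed.

I_C ≈ 3 mA, V_CE ≈ 7.5 V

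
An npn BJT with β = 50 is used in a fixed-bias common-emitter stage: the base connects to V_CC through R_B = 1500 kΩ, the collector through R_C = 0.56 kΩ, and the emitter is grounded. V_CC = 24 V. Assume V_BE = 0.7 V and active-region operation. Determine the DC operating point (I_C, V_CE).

I_C ≈ 0.78 mA, V_CE ≈ 24 V

Base loop: V_CC = I_B·R_B + V_BE, so I_B = (24 − 0.7)/1500 kΩ = 0.0155 mA.
In the active region I_C = β·I_B = 50 × 0.0155 = 0.777 mA.
Collector loop: V_CE = V_CC − I_C·R_C = 24 − 0.777×0.56 = 23.6 V.
Since V_CE = 23.6 V > V_CE(sat) ≈ 0.2 V, the transistor is in the active region as assumed.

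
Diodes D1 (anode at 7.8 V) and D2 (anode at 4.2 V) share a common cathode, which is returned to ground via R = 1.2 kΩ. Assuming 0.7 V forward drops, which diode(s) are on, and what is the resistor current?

Only D1 conducts; I_R ≈ 5.9 mA

Assume both conduct. Then node N would need to be at both 7.8−0.7 = 7.1 V and 4.2−0.7 = 3.5 V, which is impossible.
Assume only D1 conducts: V_N = 7.8 − 0.7 = 7.1 V, so I_R = 7.1/1.2 = 5.92 mA.
Check D2: its anode-to-cathode voltage is 4.2 − 7.1 = -2.9 V < 0.7 V, so it is off. The assumption is consistent.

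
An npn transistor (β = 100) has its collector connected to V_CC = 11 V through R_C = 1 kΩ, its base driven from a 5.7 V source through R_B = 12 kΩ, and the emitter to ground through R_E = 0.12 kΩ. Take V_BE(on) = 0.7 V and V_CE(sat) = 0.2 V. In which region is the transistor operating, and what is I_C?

saturation; I_C ≈ 9.6 mA

Assume active: I_B = (5.7 − 0.7)/(12 + 101×0.12) = 0.207 mA, I_C = β·I_B = 20.7 mA.
Then V_CE = 11 − 20.7×1 − 20.9×0.12 = -12.2 V < 0.2 V — the active assumption fails.
Re-solve with V_CE = 0.2 V. KCL at the emitter: V_E/R_E = (V_BB−0.7−V_E)/R_B + (V_CC−0.2−V_E)/R_C, giving V_E = 1.19 V.
I_C = (V_CC − 0.2 − V_E)/R_C = (10.8 − 1.19)/1 = 9.61 mA.
Check: I_B = (5 − 1.19)/12 = 0.317 mA, and β·I_B = 31.7 mA > I_C, confirming saturation.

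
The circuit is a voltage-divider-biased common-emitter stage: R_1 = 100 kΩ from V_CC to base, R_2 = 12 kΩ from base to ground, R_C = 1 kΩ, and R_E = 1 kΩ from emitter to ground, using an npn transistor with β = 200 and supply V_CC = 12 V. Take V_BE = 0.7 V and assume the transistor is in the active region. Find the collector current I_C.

I_C ≈ 0.55 mA

Thevenize the base divider: V_Th = V_CC·R_2/(R_1+R_2) = 12×12/112 = 1.29 V, R_Th = R_1‖R_2 = 10.7 kΩ.
Base-emitter loop: V_Th = I_B·R_Th + V_BE + (β+1)I_B·R_E, so I_B = (1.29 − 0.7) / (10.7 + 201×1) = 0.00277 mA.
I_C = β·I_B = 200×0.00277 = 0.553 mA, and I_E = (β+1)I_B = 0.556 mA.
V_CE = V_CC − I_C·R_C − I_E·R_E = 12 − 0.553×1 − 0.556×1 = 10.9 V.
V_CE = 10.9 V > 0.2 V confirms active-region operation.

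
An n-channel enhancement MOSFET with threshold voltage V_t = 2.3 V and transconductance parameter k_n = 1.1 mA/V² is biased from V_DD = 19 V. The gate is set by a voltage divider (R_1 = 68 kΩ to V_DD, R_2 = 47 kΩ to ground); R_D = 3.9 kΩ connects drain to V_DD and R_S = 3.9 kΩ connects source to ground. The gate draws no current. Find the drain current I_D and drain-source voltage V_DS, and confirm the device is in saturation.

I_D ≈ 1 mA, V_DS ≈ 11 V

V_G = V_DD·R_2/(R_1+R_2) = 19×47/115 = 7.77 V.
Assume saturation: I_D = (k_n/2)(V_GS − V_t)² with V_GS = V_G − I_D·R_S = 7.77 − 3.9·I_D.
Substituting gives 8.37·I_D² − 24.4·I_D + 16.4 = 0, with roots I_D = 1.05 or 1.87 mA.
The root I_D = 1.87 mA gives V_GS = 0.454 V ≤ V_t, so take I_D = 1.05 mA.
Then V_GS = 3.68 V and V_DS = V_DD − I_D(R_D+R_S) = 19 − 1.05×7.8 = 10.8 V.
Saturation requires V_DS ≥ V_GS − V_t = 1.38 V; 10.8 ≥ 1.38 ✓.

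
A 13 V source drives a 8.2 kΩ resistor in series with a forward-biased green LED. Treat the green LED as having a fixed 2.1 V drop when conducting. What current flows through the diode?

I ≈ 1.3 mA

KVL around the loop: 13 = V_D + I·R = 2.1 + I × 8.2 kΩ.
So I = (13 − 2.1) / 8.2 kΩ = 10.9 / 8.2 = 1.33 mA.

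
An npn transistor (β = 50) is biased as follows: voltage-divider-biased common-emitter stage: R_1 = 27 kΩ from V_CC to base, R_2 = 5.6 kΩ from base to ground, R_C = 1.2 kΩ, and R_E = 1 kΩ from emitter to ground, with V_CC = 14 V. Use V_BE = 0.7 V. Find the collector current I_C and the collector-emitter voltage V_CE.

I_C ≈ 1.5 mA, V_CE ≈ 11 V

Thevenize the base divider: V_Th = V_CC·R_2/(R_1+R_2) = 14×5.6/32.6 = 2.4 V, R_Th = R_1‖R_2 = 4.64 kΩ.
Base-emitter loop: V_Th = I_B·R_Th + V_BE + (β+1)I_B·R_E, so I_B = (2.4 − 0.7) / (4.64 + 51×1) = 0.0306 mA.
I_C = β·I_B = 50×0.0306 = 1.53 mA, and I_E = (β+1)I_B = 1.56 mA.
V_CE = V_CC − I_C·R_C − I_E·R_E = 14 − 1.53×1.2 − 1.56×1 = 10.6 V.
V_CE = 10.6 V > 0.2 V confirms active-region operation.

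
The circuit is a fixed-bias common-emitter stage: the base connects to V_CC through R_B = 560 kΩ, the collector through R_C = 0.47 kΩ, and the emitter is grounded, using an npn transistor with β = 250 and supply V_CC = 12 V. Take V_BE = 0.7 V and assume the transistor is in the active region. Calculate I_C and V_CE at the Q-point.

I_C ≈ 5 mA, V_CE ≈ 9.6 V

Base loop: V_CC = I_B·R_B + V_BE, so I_B = (12 − 0.7)/560 kΩ = 0.0202 mA.
In the active region I_C = β·I_B = 250 × 0.0202 = 5.04 mA.
Collector loop: V_CE = V_CC − I_C·R_C = 12 − 5.04×0.47 = 9.63 V.
Since V_CE = 9.63 V > V_CE(sat) ≈ 0.2 V, the transistor is in the active region as assumed.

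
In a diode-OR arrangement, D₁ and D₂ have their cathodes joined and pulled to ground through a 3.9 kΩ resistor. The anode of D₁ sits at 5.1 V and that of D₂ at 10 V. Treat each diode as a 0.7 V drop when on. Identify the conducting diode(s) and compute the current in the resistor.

Assume both conduct. Then node N would need to be at both 5.1−0.7 = 4.4 V and 10−0.7 = 9.3 V, which is impossible.
Assume only D₂ conducts: V_N = 10 − 0.7 = 9.3 V, so I_R = 9.3/3.9 = 2.38 mA.
Check D₁: its anode-to-cathode voltage is 5.1 − 9.3 = -4.2 V < 0.7 V, so it is off. The assumption is consistent.

Only D₂ conducts; I_R ≈ 2.4 mA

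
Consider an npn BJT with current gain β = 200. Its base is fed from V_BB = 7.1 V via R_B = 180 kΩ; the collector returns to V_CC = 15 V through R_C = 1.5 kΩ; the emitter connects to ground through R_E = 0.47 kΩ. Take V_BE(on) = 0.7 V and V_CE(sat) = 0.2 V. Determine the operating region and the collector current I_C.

Assume active. Base-emitter loop: I_B = (V_BB − V_BE)/(R_B + (β+1)R_E) = (7.1 − 0.7)/(180 + 201×0.47) = 0.0233 mA.
I_C = β·I_B = 200×0.0233 = 4.66 mA.
V_CE = V_CC − I_C·R_C − I_E·R_E = 15 − 4.66×1.5 − 4.69×0.47 = 5.8 V > V_CE(sat), so the active-region assumption holds.

active; I_C ≈ 4.7 mA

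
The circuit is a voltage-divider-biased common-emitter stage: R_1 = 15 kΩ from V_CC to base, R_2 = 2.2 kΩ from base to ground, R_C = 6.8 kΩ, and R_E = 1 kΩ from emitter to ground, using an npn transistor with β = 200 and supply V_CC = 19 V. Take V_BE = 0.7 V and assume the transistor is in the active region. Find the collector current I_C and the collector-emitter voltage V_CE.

I_C ≈ 1.7 mA, V_CE ≈ 5.7 V

Thevenize the base divider: V_Th = V_CC·R_2/(R_1+R_2) = 19×2.2/17.2 = 2.43 V, R_Th = R_1‖R_2 = 1.92 kΩ.
Base-emitter loop: V_Th = I_B·R_Th + V_BE + (β+1)I_B·R_E, so I_B = (2.43 − 0.7) / (1.92 + 201×1) = 0.00853 mA.
I_C = β·I_B = 200×0.00853 = 1.71 mA, and I_E = (β+1)I_B = 1.71 mA.
V_CE = V_CC − I_C·R_C − I_E·R_E = 19 − 1.71×6.8 − 1.71×1 = 5.69 V.
V_CE = 5.69 V > 0.2 V confirms active-region operation.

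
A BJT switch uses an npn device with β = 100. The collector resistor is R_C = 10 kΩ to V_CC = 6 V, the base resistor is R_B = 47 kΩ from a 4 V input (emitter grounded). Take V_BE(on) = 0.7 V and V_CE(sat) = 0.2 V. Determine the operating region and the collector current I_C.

saturation; I_C ≈ 0.58 mA

Assume active: I_B = (4 − 0.7)/47 = 0.0702 mA, giving I_C = β·I_B = 7.02 mA.
But then V_CE = 6 − 7.02×10 = -64.2 V < V_CE(sat) = 0.2 V — impossible in the active region.
So the transistor is saturated. With V_CE = 0.2 V, I_C = (V_CC − 0.2)/R_C = 5.8/10 = 0.58 mA.
Check: β·I_B = 7.02 mA > I_C = 0.58 mA, confirming saturation.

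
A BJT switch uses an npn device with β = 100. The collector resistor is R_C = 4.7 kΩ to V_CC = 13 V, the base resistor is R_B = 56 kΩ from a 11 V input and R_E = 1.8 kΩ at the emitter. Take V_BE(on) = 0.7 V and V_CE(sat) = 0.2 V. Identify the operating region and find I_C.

Assume active: I_B = (11 − 0.7)/(56 + 101×1.8) = 0.0433 mA, I_C = β·I_B = 4.33 mA.
Then V_CE = 13 − 4.33×4.7 − 4.37×1.8 = -15.2 V < 0.2 V — the active assumption fails.
Re-solve with V_CE = 0.2 V. KCL at the emitter: V_E/R_E = (V_BB−0.7−V_E)/R_B + (V_CC−0.2−V_E)/R_C, giving V_E = 3.7 V.
I_C = (V_CC − 0.2 − V_E)/R_C = (12.8 − 3.7)/4.7 = 1.94 mA.
Check: I_B = (10.3 − 3.7)/56 = 0.118 mA, and β·I_B = 11.8 mA > I_C, confirming saturation.

saturation; I_C ≈ 1.9 mA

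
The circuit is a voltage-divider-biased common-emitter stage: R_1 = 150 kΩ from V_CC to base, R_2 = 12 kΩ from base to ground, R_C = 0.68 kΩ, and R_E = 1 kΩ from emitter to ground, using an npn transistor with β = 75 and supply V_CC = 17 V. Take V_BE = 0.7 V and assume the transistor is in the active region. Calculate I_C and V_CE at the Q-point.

I_C ≈ 0.48 mA, V_CE ≈ 16 V

Thevenize the base divider: V_Th = V_CC·R_2/(R_1+R_2) = 17×12/162 = 1.26 V, R_Th = R_1‖R_2 = 11.1 kΩ.
Base-emitter loop: V_Th = I_B·R_Th + V_BE + (β+1)I_B·R_E, so I_B = (1.26 − 0.7) / (11.1 + 76×1) = 0.00642 mA.
I_C = β·I_B = 75×0.00642 = 0.482 mA, and I_E = (β+1)I_B = 0.488 mA.
V_CE = V_CC − I_C·R_C − I_E·R_E = 17 − 0.482×0.68 − 0.488×1 = 16.2 V.
V_CE = 16.2 V > 0.2 V confirms active-region operation.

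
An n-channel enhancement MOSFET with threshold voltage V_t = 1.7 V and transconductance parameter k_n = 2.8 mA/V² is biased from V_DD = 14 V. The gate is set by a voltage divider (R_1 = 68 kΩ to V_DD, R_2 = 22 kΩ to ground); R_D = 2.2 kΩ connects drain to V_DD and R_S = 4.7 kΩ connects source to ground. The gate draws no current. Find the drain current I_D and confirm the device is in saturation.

V_G = V_DD·R_2/(R_1+R_2) = 14×22/90 = 3.42 V.
Assume saturation: I_D = (k_n/2)(V_GS − V_t)² with V_GS = V_G − I_D·R_S = 3.42 − 4.7·I_D.
Substituting gives 30.9·I_D² − 23.7·I_D + 4.15 = 0, with roots I_D = 0.273 or 0.493 mA.
The root I_D = 0.493 mA gives V_GS = 1.11 V ≤ V_t, so take I_D = 0.273 mA.
Then V_GS = 2.14 V and V_DS = V_DD − I_D(R_D+R_S) = 14 − 0.273×6.9 = 12.1 V.
Saturation requires V_DS ≥ V_GS − V_t = 0.441 V; 12.1 ≥ 0.441 ✓.

I_D ≈ 0.27 mA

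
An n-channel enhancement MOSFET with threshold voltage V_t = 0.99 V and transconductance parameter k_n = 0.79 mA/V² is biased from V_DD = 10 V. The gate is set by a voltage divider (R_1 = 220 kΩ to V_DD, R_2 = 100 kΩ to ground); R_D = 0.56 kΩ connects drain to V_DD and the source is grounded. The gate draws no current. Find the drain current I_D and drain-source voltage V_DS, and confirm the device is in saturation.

V_G = V_DD·R_2/(R_1+R_2) = 10×100/320 = 3.12 V. With the source grounded, V_GS = V_G = 3.12 V.
Assume saturation: I_D = (k_n/2)(V_GS − V_t)² = (0.79/2)×(3.12 − 0.99)² = 0.395×2.13² = 1.8 mA.
V_DS = V_DD − I_D·R_D = 10 − 1.8×0.56 = 8.99 V.
Saturation requires V_DS ≥ V_GS − V_t = 2.13 V; 8.99 ≥ 2.13 ✓.

I_D ≈ 1.8 mA, V_DS ≈ 9 V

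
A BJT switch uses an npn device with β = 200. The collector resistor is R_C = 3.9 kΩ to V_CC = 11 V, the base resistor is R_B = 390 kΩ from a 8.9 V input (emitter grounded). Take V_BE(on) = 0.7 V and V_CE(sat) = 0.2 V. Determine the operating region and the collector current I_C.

saturation; I_C ≈ 2.8 mA

Assume active: I_B = (8.9 − 0.7)/390 = 0.021 mA, giving I_C = β·I_B = 4.21 mA.
But then V_CE = 11 − 4.21×3.9 = -5.4 V < V_CE(sat) = 0.2 V — impossible in the active region.
So the transistor is saturated. With V_CE = 0.2 V, I_C = (V_CC − 0.2)/R_C = 10.8/3.9 = 2.77 mA.
Check: β·I_B = 4.21 mA > I_C = 2.77 mA, confirming saturation.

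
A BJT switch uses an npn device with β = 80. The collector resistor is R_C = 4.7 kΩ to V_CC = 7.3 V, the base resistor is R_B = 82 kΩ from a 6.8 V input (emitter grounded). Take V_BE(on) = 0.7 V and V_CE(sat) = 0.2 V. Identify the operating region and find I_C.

saturation; I_C ≈ 1.5 mA

Assume active: I_B = (6.8 − 0.7)/82 = 0.0744 mA, giving I_C = β·I_B = 5.95 mA.
But then V_CE = 7.3 − 5.95×4.7 = -20.7 V < V_CE(sat) = 0.2 V — impossible in the active region.
So the transistor is saturated. With V_CE = 0.2 V, I_C = (V_CC − 0.2)/R_C = 7.1/4.7 = 1.51 mA.
Check: β·I_B = 5.95 mA > I_C = 1.51 mA, confirming saturation.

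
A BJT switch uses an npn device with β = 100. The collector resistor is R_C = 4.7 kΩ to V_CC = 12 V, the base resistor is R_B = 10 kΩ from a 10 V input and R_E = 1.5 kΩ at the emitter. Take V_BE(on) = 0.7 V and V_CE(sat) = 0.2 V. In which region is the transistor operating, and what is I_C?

Assume active: I_B = (10 − 0.7)/(10 + 101×1.5) = 0.0576 mA, I_C = β·I_B = 5.76 mA.
Then V_CE = 12 − 5.76×4.7 − 5.82×1.5 = -23.8 V < 0.2 V — the active assumption fails.
Re-solve with V_CE = 0.2 V. KCL at the emitter: V_E/R_E = (V_BB−0.7−V_E)/R_B + (V_CC−0.2−V_E)/R_C, giving V_E = 3.51 V.
I_C = (V_CC − 0.2 − V_E)/R_C = (11.8 − 3.51)/4.7 = 1.76 mA.
Check: I_B = (9.3 − 3.51)/10 = 0.579 mA, and β·I_B = 57.9 mA > I_C, confirming saturation.

saturation; I_C ≈ 1.8 mA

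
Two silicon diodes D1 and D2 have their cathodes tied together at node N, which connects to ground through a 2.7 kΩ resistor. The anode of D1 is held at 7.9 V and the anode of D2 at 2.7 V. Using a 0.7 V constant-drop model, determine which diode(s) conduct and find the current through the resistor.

Assume both conduct. Then node N would need to be at both 7.9−0.7 = 7.2 V and 2.7−0.7 = 2 V, which is impossible.
Assume only D1 conducts: V_N = 7.9 − 0.7 = 7.2 V, so I_R = 7.2/2.7 = 2.67 mA.
Check D2: its anode-to-cathode voltage is 2.7 − 7.2 = -4.5 V < 0.7 V, so it is off. The assumption is consistent.

Only D1 conducts; I_R ≈ 2.7 mA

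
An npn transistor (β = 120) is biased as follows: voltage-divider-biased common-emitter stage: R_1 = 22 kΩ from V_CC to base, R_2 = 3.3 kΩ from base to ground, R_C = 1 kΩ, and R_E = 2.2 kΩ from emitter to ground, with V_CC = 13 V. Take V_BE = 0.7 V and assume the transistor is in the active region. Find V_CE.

V_CE ≈ 12 V

Thevenize the base divider: V_Th = V_CC·R_2/(R_1+R_2) = 13×3.3/25.3 = 1.7 V, R_Th = R_1‖R_2 = 2.87 kΩ.
Base-emitter loop: V_Th = I_B·R_Th + V_BE + (β+1)I_B·R_E, so I_B = (1.7 − 0.7) / (2.87 + 121×2.2) = 0.0037 mA.
I_C = β·I_B = 120×0.0037 = 0.444 mA, and I_E = (β+1)I_B = 0.448 mA.
V_CE = V_CC − I_C·R_C − I_E·R_E = 13 − 0.444×1 − 0.448×2.2 = 11.6 V.
V_CE = 11.6 V > 0.2 V confirms active-region operation.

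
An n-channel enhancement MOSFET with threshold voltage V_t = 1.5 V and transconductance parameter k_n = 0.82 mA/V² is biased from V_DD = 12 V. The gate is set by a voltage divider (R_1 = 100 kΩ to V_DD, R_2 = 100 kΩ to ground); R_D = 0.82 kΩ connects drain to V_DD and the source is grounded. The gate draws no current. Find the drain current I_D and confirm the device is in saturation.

I_D ≈ 8.3 mA

V_G = V_DD·R_2/(R_1+R_2) = 12×100/200 = 6 V. With the source grounded, V_GS = V_G = 6 V.
Assume saturation: I_D = (k_n/2)(V_GS − V_t)² = (0.82/2)×(6 − 1.5)² = 0.41×4.5² = 8.3 mA.
V_DS = V_DD − I_D·R_D = 12 − 8.3×0.82 = 5.19 V.
Saturation requires V_DS ≥ V_GS − V_t = 4.5 V; 5.19 ≥ 4.5 ✓.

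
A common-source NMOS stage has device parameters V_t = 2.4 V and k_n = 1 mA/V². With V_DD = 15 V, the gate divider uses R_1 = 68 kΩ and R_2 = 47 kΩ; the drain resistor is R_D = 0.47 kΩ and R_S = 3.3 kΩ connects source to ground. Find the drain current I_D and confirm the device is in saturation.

I_D ≈ 0.76 mA

V_G = V_DD·R_2/(R_1+R_2) = 15×47/115 = 6.13 V.
Assume saturation: I_D = (k_n/2)(V_GS − V_t)² with V_GS = V_G − I_D·R_S = 6.13 − 3.3·I_D.
Substituting gives 5.44·I_D² − 13.3·I_D + 6.96 = 0, with roots I_D = 0.757 or 1.69 mA.
The root I_D = 1.69 mA gives V_GS = 0.563 V ≤ V_t, so take I_D = 0.757 mA.
Then V_GS = 3.63 V and V_DS = V_DD − I_D(R_D+R_S) = 15 − 0.757×3.77 = 12.1 V.
Saturation requires V_DS ≥ V_GS − V_t = 1.23 V; 12.1 ≥ 1.23 ✓.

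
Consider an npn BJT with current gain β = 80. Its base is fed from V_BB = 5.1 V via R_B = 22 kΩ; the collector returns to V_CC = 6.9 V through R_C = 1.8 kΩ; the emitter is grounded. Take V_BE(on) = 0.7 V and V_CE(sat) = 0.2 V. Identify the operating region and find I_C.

saturation; I_C ≈ 3.7 mA

Assume active: I_B = (5.1 − 0.7)/22 = 0.2 mA, giving I_C = β·I_B = 16 mA.
But then V_CE = 6.9 − 16×1.8 = -21.9 V < V_CE(sat) = 0.2 V — impossible in the active region.
So the transistor is saturated. With V_CE = 0.2 V, I_C = (V_CC − 0.2)/R_C = 6.7/1.8 = 3.72 mA.
Check: β·I_B = 16 mA > I_C = 3.72 mA, confirming saturation.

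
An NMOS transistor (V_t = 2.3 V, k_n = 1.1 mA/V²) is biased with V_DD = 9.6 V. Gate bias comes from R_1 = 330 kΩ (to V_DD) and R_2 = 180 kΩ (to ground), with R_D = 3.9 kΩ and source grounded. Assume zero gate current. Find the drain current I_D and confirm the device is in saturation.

V_G = V_DD·R_2/(R_1+R_2) = 9.6×180/510 = 3.39 V. With the source grounded, V_GS = V_G = 3.39 V.
Assume saturation: I_D = (k_n/2)(V_GS − V_t)² = (1.1/2)×(3.39 − 2.3)² = 0.55×1.09² = 0.651 mA.
V_DS = V_DD − I_D·R_D = 9.6 − 0.651×3.9 = 7.06 V.
Saturation requires V_DS ≥ V_GS − V_t = 1.09 V; 7.06 ≥ 1.09 ✓.

I_D ≈ 0.65 mA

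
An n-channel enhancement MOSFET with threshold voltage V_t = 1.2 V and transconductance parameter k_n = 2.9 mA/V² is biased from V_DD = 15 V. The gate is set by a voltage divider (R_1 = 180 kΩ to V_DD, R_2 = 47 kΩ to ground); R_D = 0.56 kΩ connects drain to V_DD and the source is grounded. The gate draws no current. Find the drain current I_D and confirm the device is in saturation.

V_G = V_DD·R_2/(R_1+R_2) = 15×47/227 = 3.11 V. With the source grounded, V_GS = V_G = 3.11 V.
Assume saturation: I_D = (k_n/2)(V_GS − V_t)² = (2.9/2)×(3.11 − 1.2)² = 1.45×1.91² = 5.27 mA.
V_DS = V_DD − I_D·R_D = 15 − 5.27×0.56 = 12.1 V.
Saturation requires V_DS ≥ V_GS − V_t = 1.91 V; 12.1 ≥ 1.91 ✓.

I_D ≈ 5.3 mA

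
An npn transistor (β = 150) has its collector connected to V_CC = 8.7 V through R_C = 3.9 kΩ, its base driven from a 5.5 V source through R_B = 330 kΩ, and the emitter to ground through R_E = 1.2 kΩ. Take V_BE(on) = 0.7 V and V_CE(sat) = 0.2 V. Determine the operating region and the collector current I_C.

Assume active. Base-emitter loop: I_B = (V_BB − V_BE)/(R_B + (β+1)R_E) = (5.5 − 0.7)/(330 + 151×1.2) = 0.00939 mA.
I_C = β·I_B = 150×0.00939 = 1.41 mA.
V_CE = V_CC − I_C·R_C − I_E·R_E = 8.7 − 1.41×3.9 − 1.42×1.2 = 1.51 V > V_CE(sat), so the active-region assumption holds.

active; I_C ≈ 1.4 mA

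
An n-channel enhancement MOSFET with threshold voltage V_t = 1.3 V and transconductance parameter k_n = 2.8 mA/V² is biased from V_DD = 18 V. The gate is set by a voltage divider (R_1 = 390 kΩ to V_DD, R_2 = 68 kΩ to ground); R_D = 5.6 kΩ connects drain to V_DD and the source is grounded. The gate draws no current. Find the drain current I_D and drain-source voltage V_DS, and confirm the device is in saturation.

I_D ≈ 2.6 mA, V_DS ≈ 3.2 V

V_G = V_DD·R_2/(R_1+R_2) = 18×68/458 = 2.67 V. With the source grounded, V_GS = V_G = 2.67 V.
Assume saturation: I_D = (k_n/2)(V_GS − V_t)² = (2.8/2)×(2.67 − 1.3)² = 1.4×1.37² = 2.64 mA.
V_DS = V_DD − I_D·R_D = 18 − 2.64×5.6 = 3.23 V.
Saturation requires V_DS ≥ V_GS − V_t = 1.37 V; 3.23 ≥ 1.37 ✓.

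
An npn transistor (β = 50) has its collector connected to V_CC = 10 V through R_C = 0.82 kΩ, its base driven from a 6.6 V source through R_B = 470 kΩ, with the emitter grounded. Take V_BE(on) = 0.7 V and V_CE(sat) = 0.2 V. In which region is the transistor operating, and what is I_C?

active; I_C ≈ 0.63 mA

Assume active. Base-emitter loop: I_B = (V_BB − V_BE)/R_B = (6.6 − 0.7)/470 = 0.0126 mA.
I_C = β·I_B = 50×0.0126 = 0.628 mA.
V_CE = V_CC − I_C·R_C = 10 − 0.628×0.82 = 9.49 V > V_CE(sat), so the active-region assumption holds.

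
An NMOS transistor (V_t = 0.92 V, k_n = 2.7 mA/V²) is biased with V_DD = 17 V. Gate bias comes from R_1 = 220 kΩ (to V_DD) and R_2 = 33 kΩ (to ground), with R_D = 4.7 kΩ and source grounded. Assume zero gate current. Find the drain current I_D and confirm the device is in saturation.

I_D ≈ 2.3 mA

V_G = V_DD·R_2/(R_1+R_2) = 17×33/253 = 2.22 V. With the source grounded, V_GS = V_G = 2.22 V.
Assume saturation: I_D = (k_n/2)(V_GS − V_t)² = (2.7/2)×(2.22 − 0.92)² = 1.35×1.3² = 2.27 mA.
V_DS = V_DD − I_D·R_D = 17 − 2.27×4.7 = 6.32 V.
Saturation requires V_DS ≥ V_GS − V_t = 1.3 V; 6.32 ≥ 1.3 ✓.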